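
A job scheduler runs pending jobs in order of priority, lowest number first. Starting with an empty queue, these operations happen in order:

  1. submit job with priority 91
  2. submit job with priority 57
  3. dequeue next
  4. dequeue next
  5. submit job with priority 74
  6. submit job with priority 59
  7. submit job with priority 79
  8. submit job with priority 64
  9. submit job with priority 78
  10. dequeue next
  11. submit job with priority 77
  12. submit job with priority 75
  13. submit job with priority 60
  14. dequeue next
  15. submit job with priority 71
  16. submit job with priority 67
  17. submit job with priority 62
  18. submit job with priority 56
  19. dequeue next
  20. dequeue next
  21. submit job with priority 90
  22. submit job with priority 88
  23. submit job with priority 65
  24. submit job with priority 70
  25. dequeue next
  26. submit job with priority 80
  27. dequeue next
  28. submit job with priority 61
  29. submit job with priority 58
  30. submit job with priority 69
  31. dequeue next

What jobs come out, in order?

57, 91, 59, 60, 56, 62, 64, 65, 58

insert 91 → {91}
insert 57 → {57, 91}
dequeue next → 57; now {91}
dequeue next → 91; now {}
insert 74 → {74}
insert 59 → {59, 74}
insert 79 → {59, 74, 79}
insert 64 → {59, 64, 74, 79}
insert 78 → {59, 64, 74, 78, 79}
dequeue next → 59; now {64, 74, 78, 79}
insert 77 → {64, 74, 77, 78, 79}
insert 75 → {64, 74, 75, 77, 78, 79}
insert 60 → {60, 64, 74, 75, 77, 78, 79}
dequeue next → 60; now {64, 74, 75, 77, 78, 79}
insert 71 → {64, 71, 74, 75, 77, 78, 79}
insert 67 → {64, 67, 71, 74, 75, 77, 78, 79}
insert 62 → {62, 64, 67, 71, 74, 75, 77, 78, 79}
insert 56 → {56, 62, 64, 67, 71, 74, 75, 77, 78, 79}
dequeue next → 56; now {62, 64, 67, 71, 74, 75, 77, 78, 79}
dequeue next → 62; now {64, 67, 71, 74, 75, 77, 78, 79}
insert 90 → {64, 67, 71, 74, 75, 77, 78, 79, 90}
insert 88 → {64, 67, 71, 74, 75, 77, 78, 79, 88, 90}
insert 65 → {64, 65, 67, 71, 74, 75, 77, 78, 79, 88, 90}
insert 70 → {64, 65, 67, 70, 71, 74, 75, 77, 78, 79, 88, 90}
dequeue next → 64; now {65, 67, 70, 71, 74, 75, 77, 78, 79, 88, 90}
insert 80 → {65, 67, 70, 71, 74, 75, 77, 78, 79, 80, 88, 90}
dequeue next → 65; now {67, 70, 71, 74, 75, 77, 78, 79, 80, 88, 90}
insert 61 → {61, 67, 70, 71, 74, 75, 77, 78, 79, 80, 88, 90}
insert 58 → {58, 61, 67, 70, 71, 74, 75, 77, 78, 79, 80, 88, 90}
insert 69 → {58, 61, 67, 69, 70, 71, 74, 75, 77, 78, 79, 80, 88, 90}
dequeue next → 58; now {61, 67, 69, 70, 71, 74, 75, 77, 78, 79, 80, 88, 90}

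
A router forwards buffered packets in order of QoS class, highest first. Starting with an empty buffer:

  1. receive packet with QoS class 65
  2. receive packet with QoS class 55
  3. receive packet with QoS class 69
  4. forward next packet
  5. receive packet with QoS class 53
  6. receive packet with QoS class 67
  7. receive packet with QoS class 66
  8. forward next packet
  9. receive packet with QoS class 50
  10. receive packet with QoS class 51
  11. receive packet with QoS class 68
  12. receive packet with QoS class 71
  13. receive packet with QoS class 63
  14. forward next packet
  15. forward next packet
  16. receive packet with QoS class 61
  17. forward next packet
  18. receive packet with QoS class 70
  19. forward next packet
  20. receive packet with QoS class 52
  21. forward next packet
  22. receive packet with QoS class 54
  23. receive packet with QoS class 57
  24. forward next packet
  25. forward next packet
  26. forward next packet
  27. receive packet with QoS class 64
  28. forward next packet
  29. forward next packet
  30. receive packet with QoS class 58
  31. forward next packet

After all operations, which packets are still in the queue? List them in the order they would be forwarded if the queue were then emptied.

insert 65 → {65}
insert 55 → {65, 55}
insert 69 → {69, 65, 55}
forward next packet → 69; now {65, 55}
insert 53 → {65, 55, 53}
insert 67 → {67, 65, 55, 53}
insert 66 → {67, 66, 65, 55, 53}
forward next packet → 67; now {66, 65, 55, 53}
insert 50 → {66, 65, 55, 53, 50}
insert 51 → {66, 65, 55, 53, 51, 50}
insert 68 → {68, 66, 65, 55, 53, 51, 50}
insert 71 → {71, 68, 66, 65, 55, 53, 51, 50}
insert 63 → {71, 68, 66, 65, 63, 55, 53, 51, 50}
forward next packet → 71; now {68, 66, 65, 63, 55, 53, 51, 50}
forward next packet → 68; now {66, 65, 63, 55, 53, 51, 50}
insert 61 → {66, 65, 63, 61, 55, 53, 51, 50}
forward next packet → 66; now {65, 63, 61, 55, 53, 51, 50}
insert 70 → {70, 65, 63, 61, 55, 53, 51, 50}
forward next packet → 70; now {65, 63, 61, 55, 53, 51, 50}
insert 52 → {65, 63, 61, 55, 53, 52, 51, 50}
forward next packet → 65; now {63, 61, 55, 53, 52, 51, 50}
insert 54 → {63, 61, 55, 54, 53, 52, 51, 50}
insert 57 → {63, 61, 57, 55, 54, 53, 52, 51, 50}
forward next packet → 63; now {61, 57, 55, 54, 53, 52, 51, 50}
forward next packet → 61; now {57, 55, 54, 53, 52, 51, 50}
forward next packet → 57; now {55, 54, 53, 52, 51, 50}
insert 64 → {64, 55, 54, 53, 52, 51, 50}
forward next packet → 64; now {55, 54, 53, 52, 51, 50}
forward next packet → 55; now {54, 53, 52, 51, 50}
insert 58 → {58, 54, 53, 52, 51, 50}
forward next packet → 58; now {54, 53, 52, 51, 50}

[54, 53, 52, 51, 50]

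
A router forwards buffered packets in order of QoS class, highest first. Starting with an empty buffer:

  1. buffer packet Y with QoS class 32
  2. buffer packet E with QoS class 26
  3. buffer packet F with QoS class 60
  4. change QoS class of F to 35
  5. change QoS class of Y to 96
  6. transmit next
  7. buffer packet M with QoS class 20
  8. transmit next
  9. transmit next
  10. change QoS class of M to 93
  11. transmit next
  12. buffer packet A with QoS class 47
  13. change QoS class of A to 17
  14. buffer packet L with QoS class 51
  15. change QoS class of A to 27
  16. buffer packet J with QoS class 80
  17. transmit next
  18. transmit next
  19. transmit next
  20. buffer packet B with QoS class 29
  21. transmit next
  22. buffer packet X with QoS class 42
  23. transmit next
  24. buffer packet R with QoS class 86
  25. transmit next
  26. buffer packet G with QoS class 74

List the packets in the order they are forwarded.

add Y (QoS class 32) → {Y:32}
add E (QoS class 26) → {Y:32, E:26}
add F (QoS class 60) → {F:60, Y:32, E:26}
update F to QoS class 35 → {F:35, Y:32, E:26}
update Y to QoS class 96 → {Y:96, F:35, E:26}
transmit next → Y; now {F:35, E:26}
add M (QoS class 20) → {F:35, E:26, M:20}
transmit next → F; now {E:26, M:20}
transmit next → E; now {M:20}
update M to QoS class 93 → {M:93}
transmit next → M; now {}
add A (QoS class 47) → {A:47}
update A to QoS class 17 → {A:17}
add L (QoS class 51) → {L:51, A:17}
update A to QoS class 27 → {L:51, A:27}
add J (QoS class 80) → {J:80, L:51, A:27}
transmit next → J; now {L:51, A:27}
transmit next → L; now {A:27}
transmit next → A; now {}
add B (QoS class 29) → {B:29}
transmit next → B; now {}
add X (QoS class 42) → {X:42}
transmit next → X; now {}
add R (QoS class 86) → {R:86}
transmit next → R; now {}
add G (QoS class 74) → {G:74}

Y, F, E, M, J, L, A, B, X, R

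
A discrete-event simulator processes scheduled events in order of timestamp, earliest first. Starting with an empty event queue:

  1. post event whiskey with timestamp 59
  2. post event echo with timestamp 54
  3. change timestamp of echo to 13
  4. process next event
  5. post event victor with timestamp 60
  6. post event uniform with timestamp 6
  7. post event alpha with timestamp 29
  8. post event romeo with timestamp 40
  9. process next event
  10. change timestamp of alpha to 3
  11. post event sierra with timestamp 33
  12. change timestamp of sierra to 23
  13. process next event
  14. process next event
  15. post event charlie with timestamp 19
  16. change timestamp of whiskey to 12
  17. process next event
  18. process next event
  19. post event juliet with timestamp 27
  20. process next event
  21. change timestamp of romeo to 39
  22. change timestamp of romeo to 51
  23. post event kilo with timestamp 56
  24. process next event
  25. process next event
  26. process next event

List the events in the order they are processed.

add whiskey (timestamp 59) → {whiskey:59}
add echo (timestamp 54) → {echo:54, whiskey:59}
update echo to timestamp 13 → {echo:13, whiskey:59}
process next event → echo; now {whiskey:59}
add victor (timestamp 60) → {whiskey:59, victor:60}
add uniform (timestamp 6) → {uniform:6, whiskey:59, victor:60}
add alpha (timestamp 29) → {uniform:6, alpha:29, whiskey:59, victor:60}
add romeo (timestamp 40) → {uniform:6, alpha:29, romeo:40, whiskey:59, victor:60}
process next event → uniform; now {alpha:29, romeo:40, whiskey:59, victor:60}
update alpha to timestamp 3 → {alpha:3, romeo:40, whiskey:59, victor:60}
add sierra (timestamp 33) → {alpha:3, sierra:33, romeo:40, whiskey:59, victor:60}
update sierra to timestamp 23 → {alpha:3, sierra:23, romeo:40, whiskey:59, victor:60}
process next event → alpha; now {sierra:23, romeo:40, whiskey:59, victor:60}
process next event → sierra; now {romeo:40, whiskey:59, victor:60}
add charlie (timestamp 19) → {charlie:19, romeo:40, whiskey:59, victor:60}
update whiskey to timestamp 12 → {whiskey:12, charlie:19, romeo:40, victor:60}
process next event → whiskey; now {charlie:19, romeo:40, victor:60}
process next event → charlie; now {romeo:40, victor:60}
add juliet (timestamp 27) → {juliet:27, romeo:40, victor:60}
process next event → juliet; now {romeo:40, victor:60}
update romeo to timestamp 39 → {romeo:39, victor:60}
update romeo to timestamp 51 → {romeo:51, victor:60}
add kilo (timestamp 56) → {romeo:51, kilo:56, victor:60}
process next event → romeo; now {kilo:56, victor:60}
process next event → kilo; now {victor:60}
process next event → victor; now {}

echo, uniform, alpha, sierra, whiskey, charlie, juliet, romeo, kilo, victor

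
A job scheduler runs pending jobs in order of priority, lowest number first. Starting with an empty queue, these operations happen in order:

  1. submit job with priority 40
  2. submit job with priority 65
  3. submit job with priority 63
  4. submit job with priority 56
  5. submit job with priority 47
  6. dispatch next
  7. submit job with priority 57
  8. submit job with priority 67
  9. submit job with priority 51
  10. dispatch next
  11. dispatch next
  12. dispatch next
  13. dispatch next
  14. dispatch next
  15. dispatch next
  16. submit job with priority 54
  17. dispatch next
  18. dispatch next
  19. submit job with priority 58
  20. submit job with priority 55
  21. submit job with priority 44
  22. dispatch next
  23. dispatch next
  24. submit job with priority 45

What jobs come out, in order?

40 → 47 → 51 → 56 → 57 → 63 → 65 → 54 → 67 → 44 → 55

insert 40 → {40}
insert 65 → {40, 65}
insert 63 → {40, 63, 65}
insert 56 → {40, 56, 63, 65}
insert 47 → {40, 47, 56, 63, 65}
dispatch next → 40; now {47, 56, 63, 65}
insert 57 → {47, 56, 57, 63, 65}
insert 67 → {47, 56, 57, 63, 65, 67}
insert 51 → {47, 51, 56, 57, 63, 65, 67}
dispatch next → 47; now {51, 56, 57, 63, 65, 67}
dispatch next → 51; now {56, 57, 63, 65, 67}
dispatch next → 56; now {57, 63, 65, 67}
dispatch next → 57; now {63, 65, 67}
dispatch next → 63; now {65, 67}
dispatch next → 65; now {67}
insert 54 → {54, 67}
dispatch next → 54; now {67}
dispatch next → 67; now {}
insert 58 → {58}
insert 55 → {55, 58}
insert 44 → {44, 55, 58}
dispatch next → 44; now {55, 58}
dispatch next → 55; now {58}
insert 45 → {45, 58}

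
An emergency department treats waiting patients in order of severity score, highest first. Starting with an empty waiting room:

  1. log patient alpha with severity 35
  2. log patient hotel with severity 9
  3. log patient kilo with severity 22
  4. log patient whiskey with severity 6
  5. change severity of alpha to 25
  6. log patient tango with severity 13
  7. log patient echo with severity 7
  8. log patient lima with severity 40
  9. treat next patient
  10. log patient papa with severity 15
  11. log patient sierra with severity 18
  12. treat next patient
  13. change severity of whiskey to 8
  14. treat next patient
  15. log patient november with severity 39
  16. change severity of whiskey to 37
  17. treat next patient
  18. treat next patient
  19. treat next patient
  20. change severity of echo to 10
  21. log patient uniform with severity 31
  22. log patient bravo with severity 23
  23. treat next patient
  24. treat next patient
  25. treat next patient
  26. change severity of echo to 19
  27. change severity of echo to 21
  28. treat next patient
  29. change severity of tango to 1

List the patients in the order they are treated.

[lima, alpha, kilo, november, whiskey, sierra, uniform, bravo, papa, echo]

add alpha (severity 35) → {alpha:35}
add hotel (severity 9) → {alpha:35, hotel:9}
add kilo (severity 22) → {alpha:35, kilo:22, hotel:9}
add whiskey (severity 6) → {alpha:35, kilo:22, hotel:9, whiskey:6}
update alpha to severity 25 → {alpha:25, kilo:22, hotel:9, whiskey:6}
add tango (severity 13) → {alpha:25, kilo:22, tango:13, hotel:9, whiskey:6}
add echo (severity 7) → {alpha:25, kilo:22, tango:13, hotel:9, echo:7, whiskey:6}
add lima (severity 40) → {lima:40, alpha:25, kilo:22, tango:13, hotel:9, echo:7, whiskey:6}
treat next patient → lima; now {alpha:25, kilo:22, tango:13, hotel:9, echo:7, whiskey:6}
add papa (severity 15) → {alpha:25, kilo:22, papa:15, tango:13, hotel:9, echo:7, whiskey:6}
add sierra (severity 18) → {alpha:25, kilo:22, sierra:18, papa:15, tango:13, hotel:9, echo:7, whiskey:6}
treat next patient → alpha; now {kilo:22, sierra:18, papa:15, tango:13, hotel:9, echo:7, whiskey:6}
update whiskey to severity 8 → {kilo:22, sierra:18, papa:15, tango:13, hotel:9, whiskey:8, echo:7}
treat next patient → kilo; now {sierra:18, papa:15, tango:13, hotel:9, whiskey:8, echo:7}
add november (severity 39) → {november:39, sierra:18, papa:15, tango:13, hotel:9, whiskey:8, echo:7}
update whiskey to severity 37 → {november:39, whiskey:37, sierra:18, papa:15, tango:13, hotel:9, echo:7}
treat next patient → november; now {whiskey:37, sierra:18, papa:15, tango:13, hotel:9, echo:7}
treat next patient → whiskey; now {sierra:18, papa:15, tango:13, hotel:9, echo:7}
treat next patient → sierra; now {papa:15, tango:13, hotel:9, echo:7}
update echo to severity 10 → {papa:15, tango:13, echo:10, hotel:9}
add uniform (severity 31) → {uniform:31, papa:15, tango:13, echo:10, hotel:9}
add bravo (severity 23) → {uniform:31, bravo:23, papa:15, tango:13, echo:10, hotel:9}
treat next patient → uniform; now {bravo:23, papa:15, tango:13, echo:10, hotel:9}
treat next patient → bravo; now {papa:15, tango:13, echo:10, hotel:9}
treat next patient → papa; now {tango:13, echo:10, hotel:9}
update echo to severity 19 → {echo:19, tango:13, hotel:9}
update echo to severity 21 → {echo:21, tango:13, hotel:9}
treat next patient → echo; now {tango:13, hotel:9}
update tango to severity 1 → {hotel:9, tango:1}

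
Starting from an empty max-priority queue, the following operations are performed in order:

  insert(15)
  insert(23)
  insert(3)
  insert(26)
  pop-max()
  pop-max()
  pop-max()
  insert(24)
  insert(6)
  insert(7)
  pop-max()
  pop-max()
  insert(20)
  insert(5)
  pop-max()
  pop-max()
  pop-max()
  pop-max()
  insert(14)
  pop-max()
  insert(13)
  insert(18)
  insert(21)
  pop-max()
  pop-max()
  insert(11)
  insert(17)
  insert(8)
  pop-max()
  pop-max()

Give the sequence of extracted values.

26, 23, 15, 24, 7, 20, 6, 5, 3, 14, 21, 18, 17, 13

insert 15 → {15}
insert 23 → {23, 15}
insert 3 → {23, 15, 3}
insert 26 → {26, 23, 15, 3}
pop-max → 26; now {23, 15, 3}
pop-max → 23; now {15, 3}
pop-max → 15; now {3}
insert 24 → {24, 3}
insert 6 → {24, 6, 3}
insert 7 → {24, 7, 6, 3}
pop-max → 24; now {7, 6, 3}
pop-max → 7; now {6, 3}
insert 20 → {20, 6, 3}
insert 5 → {20, 6, 5, 3}
pop-max → 20; now {6, 5, 3}
pop-max → 6; now {5, 3}
pop-max → 5; now {3}
pop-max → 3; now {}
insert 14 → {14}
pop-max → 14; now {}
insert 13 → {13}
insert 18 → {18, 13}
insert 21 → {21, 18, 13}
pop-max → 21; now {18, 13}
pop-max → 18; now {13}
insert 11 → {13, 11}
insert 17 → {17, 13, 11}
insert 8 → {17, 13, 11, 8}
pop-max → 17; now {13, 11, 8}
pop-max → 13; now {11, 8}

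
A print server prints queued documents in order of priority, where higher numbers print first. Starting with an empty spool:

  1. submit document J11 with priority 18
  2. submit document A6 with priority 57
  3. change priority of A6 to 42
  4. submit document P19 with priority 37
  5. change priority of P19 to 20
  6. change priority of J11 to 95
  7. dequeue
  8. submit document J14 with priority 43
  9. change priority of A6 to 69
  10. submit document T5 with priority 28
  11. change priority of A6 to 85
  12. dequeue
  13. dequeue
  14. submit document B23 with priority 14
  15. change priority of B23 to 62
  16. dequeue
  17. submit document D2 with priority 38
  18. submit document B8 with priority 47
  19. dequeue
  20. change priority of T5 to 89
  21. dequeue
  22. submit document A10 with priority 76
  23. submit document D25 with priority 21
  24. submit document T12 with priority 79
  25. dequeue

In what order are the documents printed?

J11, A6, J14, B23, B8, T5, T12

add J11 (priority 18) → {J11:18}
add A6 (priority 57) → {A6:57, J11:18}
update A6 to priority 42 → {A6:42, J11:18}
add P19 (priority 37) → {A6:42, P19:37, J11:18}
update P19 to priority 20 → {A6:42, P19:20, J11:18}
update J11 to priority 95 → {J11:95, A6:42, P19:20}
dequeue → J11; now {A6:42, P19:20}
add J14 (priority 43) → {J14:43, A6:42, P19:20}
update A6 to priority 69 → {A6:69, J14:43, P19:20}
add T5 (priority 28) → {A6:69, J14:43, T5:28, P19:20}
update A6 to priority 85 → {A6:85, J14:43, T5:28, P19:20}
dequeue → A6; now {J14:43, T5:28, P19:20}
dequeue → J14; now {T5:28, P19:20}
add B23 (priority 14) → {T5:28, P19:20, B23:14}
update B23 to priority 62 → {B23:62, T5:28, P19:20}
dequeue → B23; now {T5:28, P19:20}
add D2 (priority 38) → {D2:38, T5:28, P19:20}
add B8 (priority 47) → {B8:47, D2:38, T5:28, P19:20}
dequeue → B8; now {D2:38, T5:28, P19:20}
update T5 to priority 89 → {T5:89, D2:38, P19:20}
dequeue → T5; now {D2:38, P19:20}
add A10 (priority 76) → {A10:76, D2:38, P19:20}
add D25 (priority 21) → {A10:76, D2:38, D25:21, P19:20}
add T12 (priority 79) → {T12:79, A10:76, D2:38, D25:21, P19:20}
dequeue → T12; now {A10:76, D2:38, D25:21, P19:20}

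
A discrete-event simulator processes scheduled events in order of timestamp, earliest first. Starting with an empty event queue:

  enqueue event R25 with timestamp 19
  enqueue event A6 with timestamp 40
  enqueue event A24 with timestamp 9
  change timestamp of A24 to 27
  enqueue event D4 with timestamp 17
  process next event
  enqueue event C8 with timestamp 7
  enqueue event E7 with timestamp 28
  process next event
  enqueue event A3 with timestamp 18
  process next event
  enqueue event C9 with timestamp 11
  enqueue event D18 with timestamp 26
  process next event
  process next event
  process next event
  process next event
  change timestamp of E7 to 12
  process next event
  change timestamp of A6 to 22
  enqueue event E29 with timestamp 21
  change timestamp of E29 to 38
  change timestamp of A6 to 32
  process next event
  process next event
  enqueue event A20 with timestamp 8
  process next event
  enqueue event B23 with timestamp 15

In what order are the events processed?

add R25 (timestamp 19) → {R25:19}
add A6 (timestamp 40) → {R25:19, A6:40}
add A24 (timestamp 9) → {A24:9, R25:19, A6:40}
update A24 to timestamp 27 → {R25:19, A24:27, A6:40}
add D4 (timestamp 17) → {D4:17, R25:19, A24:27, A6:40}
process next event → D4; now {R25:19, A24:27, A6:40}
add C8 (timestamp 7) → {C8:7, R25:19, A24:27, A6:40}
add E7 (timestamp 28) → {C8:7, R25:19, A24:27, E7:28, A6:40}
process next event → C8; now {R25:19, A24:27, E7:28, A6:40}
add A3 (timestamp 18) → {A3:18, R25:19, A24:27, E7:28, A6:40}
process next event → A3; now {R25:19, A24:27, E7:28, A6:40}
add C9 (timestamp 11) → {C9:11, R25:19, A24:27, E7:28, A6:40}
add D18 (timestamp 26) → {C9:11, R25:19, D18:26, A24:27, E7:28, A6:40}
process next event → C9; now {R25:19, D18:26, A24:27, E7:28, A6:40}
process next event → R25; now {D18:26, A24:27, E7:28, A6:40}
process next event → D18; now {A24:27, E7:28, A6:40}
process next event → A24; now {E7:28, A6:40}
update E7 to timestamp 12 → {E7:12, A6:40}
process next event → E7; now {A6:40}
update A6 to timestamp 22 → {A6:22}
add E29 (timestamp 21) → {E29:21, A6:22}
update E29 to timestamp 38 → {A6:22, E29:38}
update A6 to timestamp 32 → {A6:32, E29:38}
process next event → A6; now {E29:38}
process next event → E29; now {}
add A20 (timestamp 8) → {A20:8}
process next event → A20; now {}
add B23 (timestamp 15) → {B23:15}

[D4, C8, A3, C9, R25, D18, A24, E7, A6, E29, A20]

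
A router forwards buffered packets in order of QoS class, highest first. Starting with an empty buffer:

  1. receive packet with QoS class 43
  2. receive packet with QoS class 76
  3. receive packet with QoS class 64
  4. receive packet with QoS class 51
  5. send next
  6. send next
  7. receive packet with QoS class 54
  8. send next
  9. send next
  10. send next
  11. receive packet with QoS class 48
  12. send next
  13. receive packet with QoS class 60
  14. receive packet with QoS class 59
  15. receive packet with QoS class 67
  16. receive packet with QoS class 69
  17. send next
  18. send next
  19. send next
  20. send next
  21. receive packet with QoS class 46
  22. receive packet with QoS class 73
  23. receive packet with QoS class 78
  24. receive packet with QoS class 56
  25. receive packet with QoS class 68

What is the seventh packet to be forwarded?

insert 43 → {43}
insert 76 → {76, 43}
insert 64 → {76, 64, 43}
insert 51 → {76, 64, 51, 43}
send next → 76; now {64, 51, 43}
send next → 64; now {51, 43}
insert 54 → {54, 51, 43}
send next → 54; now {51, 43}
send next → 51; now {43}
send next → 43; now {}
insert 48 → {48}
send next → 48; now {}
insert 60 → {60}
insert 59 → {60, 59}
insert 67 → {67, 60, 59}
insert 69 → {69, 67, 60, 59}
send next → 69; now {67, 60, 59}
send next → 67; now {60, 59}
send next → 60; now {59}
send next → 59; now {}
insert 46 → {46}
insert 73 → {73, 46}
insert 78 → {78, 73, 46}
insert 56 → {78, 73, 56, 46}
insert 68 → {78, 73, 68, 56, 46}

69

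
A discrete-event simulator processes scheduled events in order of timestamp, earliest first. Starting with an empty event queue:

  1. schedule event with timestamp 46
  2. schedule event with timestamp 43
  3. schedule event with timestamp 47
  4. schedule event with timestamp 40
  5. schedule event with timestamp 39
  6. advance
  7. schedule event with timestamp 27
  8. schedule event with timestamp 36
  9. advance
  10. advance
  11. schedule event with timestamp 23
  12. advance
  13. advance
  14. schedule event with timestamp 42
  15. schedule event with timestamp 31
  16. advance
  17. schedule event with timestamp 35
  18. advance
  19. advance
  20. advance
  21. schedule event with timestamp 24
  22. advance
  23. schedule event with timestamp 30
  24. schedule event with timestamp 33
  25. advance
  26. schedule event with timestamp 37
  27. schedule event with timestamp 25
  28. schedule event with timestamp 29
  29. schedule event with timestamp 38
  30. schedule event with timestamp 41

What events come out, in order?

insert 46 → {46}
insert 43 → {43, 46}
insert 47 → {43, 46, 47}
insert 40 → {40, 43, 46, 47}
insert 39 → {39, 40, 43, 46, 47}
advance → 39; now {40, 43, 46, 47}
insert 27 → {27, 40, 43, 46, 47}
insert 36 → {27, 36, 40, 43, 46, 47}
advance → 27; now {36, 40, 43, 46, 47}
advance → 36; now {40, 43, 46, 47}
insert 23 → {23, 40, 43, 46, 47}
advance → 23; now {40, 43, 46, 47}
advance → 40; now {43, 46, 47}
insert 42 → {42, 43, 46, 47}
insert 31 → {31, 42, 43, 46, 47}
advance → 31; now {42, 43, 46, 47}
insert 35 → {35, 42, 43, 46, 47}
advance → 35; now {42, 43, 46, 47}
advance → 42; now {43, 46, 47}
advance → 43; now {46, 47}
insert 24 → {24, 46, 47}
advance → 24; now {46, 47}
insert 30 → {30, 46, 47}
insert 33 → {30, 33, 46, 47}
advance → 30; now {33, 46, 47}
insert 37 → {33, 37, 46, 47}
insert 25 → {25, 33, 37, 46, 47}
insert 29 → {25, 29, 33, 37, 46, 47}
insert 38 → {25, 29, 33, 37, 38, 46, 47}
insert 41 → {25, 29, 33, 37, 38, 41, 46, 47}

39, 27, 36, 23, 40, 31, 35, 42, 43, 24, 30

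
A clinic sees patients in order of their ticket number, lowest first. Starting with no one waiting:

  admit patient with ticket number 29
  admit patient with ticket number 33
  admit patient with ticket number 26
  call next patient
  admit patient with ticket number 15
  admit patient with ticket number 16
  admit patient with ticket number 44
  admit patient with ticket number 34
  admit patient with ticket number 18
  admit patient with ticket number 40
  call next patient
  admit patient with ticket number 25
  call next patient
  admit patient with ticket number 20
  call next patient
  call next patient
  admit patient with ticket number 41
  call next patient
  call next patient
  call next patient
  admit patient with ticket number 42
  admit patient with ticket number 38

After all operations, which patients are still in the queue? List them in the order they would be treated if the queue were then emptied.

[34, 38, 40, 41, 42, 44]

insert 29 → {29}
insert 33 → {29, 33}
insert 26 → {26, 29, 33}
call next patient → 26; now {29, 33}
insert 15 → {15, 29, 33}
insert 16 → {15, 16, 29, 33}
insert 44 → {15, 16, 29, 33, 44}
insert 34 → {15, 16, 29, 33, 34, 44}
insert 18 → {15, 16, 18, 29, 33, 34, 44}
insert 40 → {15, 16, 18, 29, 33, 34, 40, 44}
call next patient → 15; now {16, 18, 29, 33, 34, 40, 44}
insert 25 → {16, 18, 25, 29, 33, 34, 40, 44}
call next patient → 16; now {18, 25, 29, 33, 34, 40, 44}
insert 20 → {18, 20, 25, 29, 33, 34, 40, 44}
call next patient → 18; now {20, 25, 29, 33, 34, 40, 44}
call next patient → 20; now {25, 29, 33, 34, 40, 44}
insert 41 → {25, 29, 33, 34, 40, 41, 44}
call next patient → 25; now {29, 33, 34, 40, 41, 44}
call next patient → 29; now {33, 34, 40, 41, 44}
call next patient → 33; now {34, 40, 41, 44}
insert 42 → {34, 40, 41, 42, 44}
insert 38 → {34, 38, 40, 41, 42, 44}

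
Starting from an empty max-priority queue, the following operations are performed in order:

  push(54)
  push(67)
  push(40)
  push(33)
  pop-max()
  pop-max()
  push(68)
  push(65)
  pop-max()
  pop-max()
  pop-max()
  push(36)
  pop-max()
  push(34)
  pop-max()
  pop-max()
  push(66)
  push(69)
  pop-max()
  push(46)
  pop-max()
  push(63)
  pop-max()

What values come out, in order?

[67, 54, 68, 65, 40, 36, 34, 33, 69, 66, 63]

insert 54 → {54}
insert 67 → {67, 54}
insert 40 → {67, 54, 40}
insert 33 → {67, 54, 40, 33}
pop-max → 67; now {54, 40, 33}
pop-max → 54; now {40, 33}
insert 68 → {68, 40, 33}
insert 65 → {68, 65, 40, 33}
pop-max → 68; now {65, 40, 33}
pop-max → 65; now {40, 33}
pop-max → 40; now {33}
insert 36 → {36, 33}
pop-max → 36; now {33}
insert 34 → {34, 33}
pop-max → 34; now {33}
pop-max → 33; now {}
insert 66 → {66}
insert 69 → {69, 66}
pop-max → 69; now {66}
insert 46 → {66, 46}
pop-max → 66; now {46}
insert 63 → {63, 46}
pop-max → 63; now {46}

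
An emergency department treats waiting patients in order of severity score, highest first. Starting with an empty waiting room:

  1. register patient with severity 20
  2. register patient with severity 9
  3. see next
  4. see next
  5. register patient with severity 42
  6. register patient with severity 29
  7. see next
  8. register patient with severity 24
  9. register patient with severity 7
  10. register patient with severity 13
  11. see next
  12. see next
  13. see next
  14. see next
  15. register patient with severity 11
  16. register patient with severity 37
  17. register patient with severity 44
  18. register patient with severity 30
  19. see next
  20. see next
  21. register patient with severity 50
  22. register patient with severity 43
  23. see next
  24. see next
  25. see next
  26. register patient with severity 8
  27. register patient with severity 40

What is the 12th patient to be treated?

insert 20 → {20}
insert 9 → {20, 9}
see next → 20; now {9}
see next → 9; now {}
insert 42 → {42}
insert 29 → {42, 29}
see next → 42; now {29}
insert 24 → {29, 24}
insert 7 → {29, 24, 7}
insert 13 → {29, 24, 13, 7}
see next → 29; now {24, 13, 7}
see next → 24; now {13, 7}
see next → 13; now {7}
see next → 7; now {}
insert 11 → {11}
insert 37 → {37, 11}
insert 44 → {44, 37, 11}
insert 30 → {44, 37, 30, 11}
see next → 44; now {37, 30, 11}
see next → 37; now {30, 11}
insert 50 → {50, 30, 11}
insert 43 → {50, 43, 30, 11}
see next → 50; now {43, 30, 11}
see next → 43; now {30, 11}
see next → 30; now {11}
insert 8 → {11, 8}
insert 40 → {40, 11, 8}

30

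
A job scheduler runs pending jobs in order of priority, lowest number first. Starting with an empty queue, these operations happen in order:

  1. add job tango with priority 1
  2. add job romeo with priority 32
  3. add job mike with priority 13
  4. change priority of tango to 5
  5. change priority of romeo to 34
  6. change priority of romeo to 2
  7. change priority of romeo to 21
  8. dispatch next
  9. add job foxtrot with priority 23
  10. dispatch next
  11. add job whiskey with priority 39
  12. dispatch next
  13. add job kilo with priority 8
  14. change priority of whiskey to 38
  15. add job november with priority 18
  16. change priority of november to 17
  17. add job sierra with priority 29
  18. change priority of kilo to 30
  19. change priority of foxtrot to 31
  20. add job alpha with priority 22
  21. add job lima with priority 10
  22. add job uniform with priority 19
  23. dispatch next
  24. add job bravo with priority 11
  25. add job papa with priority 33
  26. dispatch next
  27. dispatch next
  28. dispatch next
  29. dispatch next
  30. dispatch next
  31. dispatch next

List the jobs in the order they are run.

tango, mike, romeo, lima, bravo, november, uniform, alpha, sierra, kilo

add tango (priority 1) → {tango:1}
add romeo (priority 32) → {tango:1, romeo:32}
add mike (priority 13) → {tango:1, mike:13, romeo:32}
update tango to priority 5 → {tango:5, mike:13, romeo:32}
update romeo to priority 34 → {tango:5, mike:13, romeo:34}
update romeo to priority 2 → {romeo:2, tango:5, mike:13}
update romeo to priority 21 → {tango:5, mike:13, romeo:21}
dispatch next → tango; now {mike:13, romeo:21}
add foxtrot (priority 23) → {mike:13, romeo:21, foxtrot:23}
dispatch next → mike; now {romeo:21, foxtrot:23}
add whiskey (priority 39) → {romeo:21, foxtrot:23, whiskey:39}
dispatch next → romeo; now {foxtrot:23, whiskey:39}
add kilo (priority 8) → {kilo:8, foxtrot:23, whiskey:39}
update whiskey to priority 38 → {kilo:8, foxtrot:23, whiskey:38}
add november (priority 18) → {kilo:8, november:18, foxtrot:23, whiskey:38}
update november to priority 17 → {kilo:8, november:17, foxtrot:23, whiskey:38}
add sierra (priority 29) → {kilo:8, november:17, foxtrot:23, sierra:29, whiskey:38}
update kilo to priority 30 → {november:17, foxtrot:23, sierra:29, kilo:30, whiskey:38}
update foxtrot to priority 31 → {november:17, sierra:29, kilo:30, foxtrot:31, whiskey:38}
add alpha (priority 22) → {november:17, alpha:22, sierra:29, kilo:30, foxtrot:31, whiskey:38}
add lima (priority 10) → {lima:10, november:17, alpha:22, sierra:29, kilo:30, foxtrot:31, whiskey:38}
add uniform (priority 19) → {lima:10, november:17, uniform:19, alpha:22, sierra:29, kilo:30, foxtrot:31, whiskey:38}
dispatch next → lima; now {november:17, uniform:19, alpha:22, sierra:29, kilo:30, foxtrot:31, whiskey:38}
add bravo (priority 11) → {bravo:11, november:17, uniform:19, alpha:22, sierra:29, kilo:30, foxtrot:31, whiskey:38}
add papa (priority 33) → {bravo:11, november:17, uniform:19, alpha:22, sierra:29, kilo:30, foxtrot:31, papa:33, whiskey:38}
dispatch next → bravo; now {november:17, uniform:19, alpha:22, sierra:29, kilo:30, foxtrot:31, papa:33, whiskey:38}
dispatch next → november; now {uniform:19, alpha:22, sierra:29, kilo:30, foxtrot:31, papa:33, whiskey:38}
dispatch next → uniform; now {alpha:22, sierra:29, kilo:30, foxtrot:31, papa:33, whiskey:38}
dispatch next → alpha; now {sierra:29, kilo:30, foxtrot:31, papa:33, whiskey:38}
dispatch next → sierra; now {kilo:30, foxtrot:31, papa:33, whiskey:38}
dispatch next → kilo; now {foxtrot:31, papa:33, whiskey:38}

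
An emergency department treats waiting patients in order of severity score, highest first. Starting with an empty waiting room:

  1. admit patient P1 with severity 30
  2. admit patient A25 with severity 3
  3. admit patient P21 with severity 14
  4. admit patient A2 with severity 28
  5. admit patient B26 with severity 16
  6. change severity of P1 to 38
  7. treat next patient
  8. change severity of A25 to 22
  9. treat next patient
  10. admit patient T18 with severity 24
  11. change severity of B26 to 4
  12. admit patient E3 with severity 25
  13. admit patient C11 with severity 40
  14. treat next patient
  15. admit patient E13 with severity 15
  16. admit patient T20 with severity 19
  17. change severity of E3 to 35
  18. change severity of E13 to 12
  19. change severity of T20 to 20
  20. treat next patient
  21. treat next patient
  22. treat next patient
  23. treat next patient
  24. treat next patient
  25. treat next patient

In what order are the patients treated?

add P1 (severity 30) → {P1:30}
add A25 (severity 3) → {P1:30, A25:3}
add P21 (severity 14) → {P1:30, P21:14, A25:3}
add A2 (severity 28) → {P1:30, A2:28, P21:14, A25:3}
add B26 (severity 16) → {P1:30, A2:28, B26:16, P21:14, A25:3}
update P1 to severity 38 → {P1:38, A2:28, B26:16, P21:14, A25:3}
treat next patient → P1; now {A2:28, B26:16, P21:14, A25:3}
update A25 to severity 22 → {A2:28, A25:22, B26:16, P21:14}
treat next patient → A2; now {A25:22, B26:16, P21:14}
add T18 (severity 24) → {T18:24, A25:22, B26:16, P21:14}
update B26 to severity 4 → {T18:24, A25:22, P21:14, B26:4}
add E3 (severity 25) → {E3:25, T18:24, A25:22, P21:14, B26:4}
add C11 (severity 40) → {C11:40, E3:25, T18:24, A25:22, P21:14, B26:4}
treat next patient → C11; now {E3:25, T18:24, A25:22, P21:14, B26:4}
add E13 (severity 15) → {E3:25, T18:24, A25:22, E13:15, P21:14, B26:4}
add T20 (severity 19) → {E3:25, T18:24, A25:22, T20:19, E13:15, P21:14, B26:4}
update E3 to severity 35 → {E3:35, T18:24, A25:22, T20:19, E13:15, P21:14, B26:4}
update E13 to severity 12 → {E3:35, T18:24, A25:22, T20:19, P21:14, E13:12, B26:4}
update T20 to severity 20 → {E3:35, T18:24, A25:22, T20:20, P21:14, E13:12, B26:4}
treat next patient → E3; now {T18:24, A25:22, T20:20, P21:14, E13:12, B26:4}
treat next patient → T18; now {A25:22, T20:20, P21:14, E13:12, B26:4}
treat next patient → A25; now {T20:20, P21:14, E13:12, B26:4}
treat next patient → T20; now {P21:14, E13:12, B26:4}
treat next patient → P21; now {E13:12, B26:4}
treat next patient → E13; now {B26:4}

[P1, A2, C11, E3, T18, A25, T20, P21, E13]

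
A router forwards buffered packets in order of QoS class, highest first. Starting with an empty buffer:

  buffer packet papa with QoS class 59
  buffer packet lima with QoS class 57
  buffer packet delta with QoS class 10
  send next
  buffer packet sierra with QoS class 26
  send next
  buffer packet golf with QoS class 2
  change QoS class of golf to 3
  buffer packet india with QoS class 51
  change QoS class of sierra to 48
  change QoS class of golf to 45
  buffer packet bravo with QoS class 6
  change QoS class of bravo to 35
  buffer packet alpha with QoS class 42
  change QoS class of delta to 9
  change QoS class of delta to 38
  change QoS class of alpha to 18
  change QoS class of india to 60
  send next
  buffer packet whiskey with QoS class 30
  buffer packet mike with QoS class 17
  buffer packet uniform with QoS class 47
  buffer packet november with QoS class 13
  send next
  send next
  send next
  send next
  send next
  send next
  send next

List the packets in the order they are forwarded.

add papa (QoS class 59) → {papa:59}
add lima (QoS class 57) → {papa:59, lima:57}
add delta (QoS class 10) → {papa:59, lima:57, delta:10}
send next → papa; now {lima:57, delta:10}
add sierra (QoS class 26) → {lima:57, sierra:26, delta:10}
send next → lima; now {sierra:26, delta:10}
add golf (QoS class 2) → {sierra:26, delta:10, golf:2}
update golf to QoS class 3 → {sierra:26, delta:10, golf:3}
add india (QoS class 51) → {india:51, sierra:26, delta:10, golf:3}
update sierra to QoS class 48 → {india:51, sierra:48, delta:10, golf:3}
update golf to QoS class 45 → {india:51, sierra:48, golf:45, delta:10}
add bravo (QoS class 6) → {india:51, sierra:48, golf:45, delta:10, bravo:6}
update bravo to QoS class 35 → {india:51, sierra:48, golf:45, bravo:35, delta:10}
add alpha (QoS class 42) → {india:51, sierra:48, golf:45, alpha:42, bravo:35, delta:10}
update delta to QoS class 9 → {india:51, sierra:48, golf:45, alpha:42, bravo:35, delta:9}
update delta to QoS class 38 → {india:51, sierra:48, golf:45, alpha:42, delta:38, bravo:35}
update alpha to QoS class 18 → {india:51, sierra:48, golf:45, delta:38, bravo:35, alpha:18}
update india to QoS class 60 → {india:60, sierra:48, golf:45, delta:38, bravo:35, alpha:18}
send next → india; now {sierra:48, golf:45, delta:38, bravo:35, alpha:18}
add whiskey (QoS class 30) → {sierra:48, golf:45, delta:38, bravo:35, whiskey:30, alpha:18}
add mike (QoS class 17) → {sierra:48, golf:45, delta:38, bravo:35, whiskey:30, alpha:18, mike:17}
add uniform (QoS class 47) → {sierra:48, uniform:47, golf:45, delta:38, bravo:35, whiskey:30, alpha:18, mike:17}
add november (QoS class 13) → {sierra:48, uniform:47, golf:45, delta:38, bravo:35, whiskey:30, alpha:18, mike:17, november:13}
send next → sierra; now {uniform:47, golf:45, delta:38, bravo:35, whiskey:30, alpha:18, mike:17, november:13}
send next → uniform; now {golf:45, delta:38, bravo:35, whiskey:30, alpha:18, mike:17, november:13}
send next → golf; now {delta:38, bravo:35, whiskey:30, alpha:18, mike:17, november:13}
send next → delta; now {bravo:35, whiskey:30, alpha:18, mike:17, november:13}
send next → bravo; now {whiskey:30, alpha:18, mike:17, november:13}
send next → whiskey; now {alpha:18, mike:17, november:13}
send next → alpha; now {mike:17, november:13}

papa, lima, india, sierra, uniform, golf, delta, bravo, whiskey, alpha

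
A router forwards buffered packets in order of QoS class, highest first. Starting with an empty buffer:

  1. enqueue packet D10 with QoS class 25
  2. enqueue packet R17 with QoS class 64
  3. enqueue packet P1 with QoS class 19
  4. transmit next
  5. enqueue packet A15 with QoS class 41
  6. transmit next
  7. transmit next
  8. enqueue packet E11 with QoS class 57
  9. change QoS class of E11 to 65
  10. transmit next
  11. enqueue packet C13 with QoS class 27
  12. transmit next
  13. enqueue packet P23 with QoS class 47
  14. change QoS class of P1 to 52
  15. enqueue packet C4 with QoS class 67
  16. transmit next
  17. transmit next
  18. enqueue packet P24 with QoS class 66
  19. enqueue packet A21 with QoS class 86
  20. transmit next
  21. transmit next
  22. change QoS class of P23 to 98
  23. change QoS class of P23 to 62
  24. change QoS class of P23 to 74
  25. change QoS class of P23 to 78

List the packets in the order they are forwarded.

add D10 (QoS class 25) → {D10:25}
add R17 (QoS class 64) → {R17:64, D10:25}
add P1 (QoS class 19) → {R17:64, D10:25, P1:19}
transmit next → R17; now {D10:25, P1:19}
add A15 (QoS class 41) → {A15:41, D10:25, P1:19}
transmit next → A15; now {D10:25, P1:19}
transmit next → D10; now {P1:19}
add E11 (QoS class 57) → {E11:57, P1:19}
update E11 to QoS class 65 → {E11:65, P1:19}
transmit next → E11; now {P1:19}
add C13 (QoS class 27) → {C13:27, P1:19}
transmit next → C13; now {P1:19}
add P23 (QoS class 47) → {P23:47, P1:19}
update P1 to QoS class 52 → {P1:52, P23:47}
add C4 (QoS class 67) → {C4:67, P1:52, P23:47}
transmit next → C4; now {P1:52, P23:47}
transmit next → P1; now {P23:47}
add P24 (QoS class 66) → {P24:66, P23:47}
add A21 (QoS class 86) → {A21:86, P24:66, P23:47}
transmit next → A21; now {P24:66, P23:47}
transmit next → P24; now {P23:47}
update P23 to QoS class 98 → {P23:98}
update P23 to QoS class 62 → {P23:62}
update P23 to QoS class 74 → {P23:74}
update P23 to QoS class 78 → {P23:78}

R17 → A15 → D10 → E11 → C13 → C4 → P1 → A21 → P24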